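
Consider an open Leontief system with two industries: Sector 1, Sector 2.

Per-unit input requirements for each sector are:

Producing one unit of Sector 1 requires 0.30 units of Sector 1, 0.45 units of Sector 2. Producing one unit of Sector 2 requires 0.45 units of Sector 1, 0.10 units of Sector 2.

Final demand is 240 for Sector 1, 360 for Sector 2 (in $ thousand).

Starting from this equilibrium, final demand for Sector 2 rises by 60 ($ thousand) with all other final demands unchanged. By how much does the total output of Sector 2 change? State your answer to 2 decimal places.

Δx_2 = 98.25

I − A =
  [   0.70    -0.45]
  [  -0.45     0.90]
det(I−A) = (0.70)(0.90) − (-0.45)(-0.45) = 0.4275
adj(I−A) = [[0.90, 0.45], [0.45, 0.70]]
(I − A)⁻¹ = adj(I−A) / det(I−A) ≈
  [   2.1053     1.0526]
  [   1.0526     1.6374]
Δx = (I − A)⁻¹ Δd with Δd having +60 in the Sector 2 component and 0 elsewhere.
So Δx_2 = L_22 · (+60), where L_22 = adj(I−A)_22 / det(I−A) = 0.70 / 0.4275.
Δx_2 = 0.70 × (+60) / 0.4275 = 42.00 / 0.4275 ≈ 98.25.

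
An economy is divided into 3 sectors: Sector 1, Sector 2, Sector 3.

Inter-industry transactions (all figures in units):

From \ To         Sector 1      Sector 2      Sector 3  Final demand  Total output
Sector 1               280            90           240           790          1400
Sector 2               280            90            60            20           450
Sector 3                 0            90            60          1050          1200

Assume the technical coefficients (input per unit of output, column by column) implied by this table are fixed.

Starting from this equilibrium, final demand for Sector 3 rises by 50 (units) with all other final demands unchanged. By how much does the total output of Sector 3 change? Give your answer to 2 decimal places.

Technical coefficients a_ij = z_ij / X_j:
  a_11 = 280/1400 = 0.20, a_21 = 280/1400 = 0.20, a_31 = 0/1400 = 0.00
  a_12 = 90/450 = 0.20, a_22 = 90/450 = 0.20, a_32 = 90/450 = 0.20
  a_13 = 240/1200 = 0.20, a_23 = 60/1200 = 0.05, a_33 = 60/1200 = 0.05
I − A =
  [   0.80    -0.20    -0.20]
  [  -0.20     0.80    -0.05]
  [   0.00    -0.20     0.95]
Cofactors of I−A, C_ij = (−1)^(i+j)·(minor ij) (rows/columns in the sector order above):
  C_11 = (0.80)(0.95) − (-0.05)(-0.20) = 0.7500
  C_12 = −[(-0.20)(0.95) − (-0.05)(0.00)] = 0.1900
  C_13 = (-0.20)(-0.20) − (0.80)(0.00) = 0.0400
  C_21 = −[(-0.20)(0.95) − (-0.20)(-0.20)] = 0.2300
  C_22 = (0.80)(0.95) − (-0.20)(0.00) = 0.7600
  C_23 = −[(0.80)(-0.20) − (-0.20)(0.00)] = 0.1600
  C_31 = (-0.20)(-0.05) − (-0.20)(0.80) = 0.1700
  C_32 = −[(0.80)(-0.05) − (-0.20)(-0.20)] = 0.0800
  C_33 = (0.80)(0.80) − (-0.20)(-0.20) = 0.6000
det(I−A) = Σ_j (I−A)_1j·C_1j = (0.80)(0.7500) + (-0.20)(0.1900) + (-0.20)(0.0400) = 0.5540
adj(I−A) = Cᵀ =
  [ 0.7500   0.2300   0.1700]
  [ 0.1900   0.7600   0.0800]
  [ 0.0400   0.1600   0.6000]
(I − A)⁻¹ = adj(I−A) / det(I−A) ≈
  [   1.3538     0.4152     0.3069]
  [   0.3430     1.3718     0.1444]
  [   0.0722     0.2888     1.0830]
Δx = (I − A)⁻¹ Δd with Δd having +50 in the Sector 3 component and 0 elsewhere.
So Δx_3 = L_33 · (+50), where L_33 = adj(I−A)_33 / det(I−A) = 0.6000 / 0.5540.
Δx_3 = 0.6000 × (+50) / 0.5540 = 30.00 / 0.5540 ≈ 54.15.

Δx_3 = 54.15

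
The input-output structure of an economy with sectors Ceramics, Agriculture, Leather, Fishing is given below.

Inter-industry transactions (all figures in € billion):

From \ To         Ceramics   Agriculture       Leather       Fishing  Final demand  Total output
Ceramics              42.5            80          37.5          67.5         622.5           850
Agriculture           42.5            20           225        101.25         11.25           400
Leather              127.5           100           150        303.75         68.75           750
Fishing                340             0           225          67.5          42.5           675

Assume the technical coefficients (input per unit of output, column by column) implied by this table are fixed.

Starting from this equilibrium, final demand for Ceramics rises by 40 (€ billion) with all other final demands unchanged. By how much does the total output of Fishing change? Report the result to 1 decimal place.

Technical coefficients a_ij = z_ij / X_j:
  a_CC = 42.5/850 = 0.05, a_AC = 42.5/850 = 0.05, a_LC = 127.5/850 = 0.15, a_FC = 340/850 = 0.40
  a_CA = 80/400 = 0.20, a_AA = 20/400 = 0.05, a_LA = 100/400 = 0.25, a_FA = 0/400 = 0.00
  a_CL = 37.5/750 = 0.05, a_AL = 225/750 = 0.30, a_LL = 150/750 = 0.20, a_FL = 225/750 = 0.30
  a_CF = 67.5/675 = 0.10, a_AF = 101.25/675 = 0.15, a_LF = 303.75/675 = 0.45, a_FF = 67.5/675 = 0.10
I − A =
  [   0.95    -0.20    -0.05    -0.10]
  [  -0.05     0.95    -0.30    -0.15]
  [  -0.15    -0.25     0.80    -0.45]
  [  -0.40     0.00    -0.30     0.90]
Compute the cofactors C_ij = (−1)^(i+j)·(3×3 minor ij) of I−A; the adjugate is their transpose:
adj(I−A) = Cᵀ =
  [ 0.47700   0.13575   0.13425   0.14275]
  [ 0.17850   0.50350   0.29400   0.25075]
  [ 0.32550   0.26675   0.75325   0.45725]
  [ 0.32050   0.14925   0.31075   0.62600]
det(I−A) = Σ_j (I−A)_1j·C_1j = (0.95)(0.47700) + (-0.20)(0.17850) + (-0.05)(0.32550) + (-0.10)(0.32050) = 0.369125
(I − A)⁻¹ = adj(I−A) / det(I−A) ≈
  [   1.2922     0.3678     0.3637     0.3867]
  [   0.4836     1.3640     0.7965     0.6793]
  [   0.8818     0.7227     2.0406     1.2387]
  [   0.8683     0.4043     0.8419     1.6959]
Δx = (I − A)⁻¹ Δd with Δd having +40 in the Ceramics component and 0 elsewhere.
So Δx_F = L_FC · (+40), where L_FC = adj(I−A)_FC / det(I−A) = 0.32050 / 0.369125.
Δx_F = 0.32050 × (+40) / 0.369125 = 12.82 / 0.369125 ≈ 34.7.

Δx_F = 34.7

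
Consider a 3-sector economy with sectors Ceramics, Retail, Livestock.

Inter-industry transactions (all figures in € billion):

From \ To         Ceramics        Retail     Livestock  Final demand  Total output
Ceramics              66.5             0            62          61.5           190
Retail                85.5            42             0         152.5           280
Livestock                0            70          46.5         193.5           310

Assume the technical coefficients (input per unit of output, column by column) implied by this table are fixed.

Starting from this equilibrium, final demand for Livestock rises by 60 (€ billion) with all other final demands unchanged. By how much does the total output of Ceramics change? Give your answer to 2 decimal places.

Technical coefficients a_ij = z_ij / X_j:
  a_CC = 66.5/190 = 0.35, a_RC = 85.5/190 = 0.45, a_LC = 0/190 = 0.00
  a_CR = 0/280 = 0.00, a_RR = 42/280 = 0.15, a_LR = 70/280 = 0.25
  a_CL = 62/310 = 0.20, a_RL = 0/310 = 0.00, a_LL = 46.5/310 = 0.15
I − A =
  [   0.65     0.00    -0.20]
  [  -0.45     0.85     0.00]
  [   0.00    -0.25     0.85]
Cofactors of I−A, C_ij = (−1)^(i+j)·(minor ij) (rows/columns in the sector order above):
  C_11 = (0.85)(0.85) − (0.00)(-0.25) = 0.7225
  C_12 = −[(-0.45)(0.85) − (0.00)(0.00)] = 0.3825
  C_13 = (-0.45)(-0.25) − (0.85)(0.00) = 0.1125
  C_21 = −[(0.00)(0.85) − (-0.20)(-0.25)] = 0.0500
  C_22 = (0.65)(0.85) − (-0.20)(0.00) = 0.5525
  C_23 = −[(0.65)(-0.25) − (0.00)(0.00)] = 0.1625
  C_31 = (0.00)(0.00) − (-0.20)(0.85) = 0.1700
  C_32 = −[(0.65)(0.00) − (-0.20)(-0.45)] = 0.0900
  C_33 = (0.65)(0.85) − (0.00)(-0.45) = 0.5525
det(I−A) = Σ_j (I−A)_1j·C_1j = (0.65)(0.7225) + (0.00)(0.3825) + (-0.20)(0.1125) = 0.447125
adj(I−A) = Cᵀ =
  [ 0.7225   0.0500   0.1700]
  [ 0.3825   0.5525   0.0900]
  [ 0.1125   0.1625   0.5525]
(I − A)⁻¹ = adj(I−A) / det(I−A) ≈
  [   1.6159     0.1118     0.3802]
  [   0.8555     1.2357     0.2013]
  [   0.2516     0.3634     1.2357]
Δx = (I − A)⁻¹ Δd with Δd having +60 in the Livestock component and 0 elsewhere.
So Δx_C = L_CL · (+60), where L_CL = adj(I−A)_CL / det(I−A) = 0.1700 / 0.447125.
Δx_C = 0.1700 × (+60) / 0.447125 = 10.20 / 0.447125 ≈ 22.81.

Δx_C = 22.81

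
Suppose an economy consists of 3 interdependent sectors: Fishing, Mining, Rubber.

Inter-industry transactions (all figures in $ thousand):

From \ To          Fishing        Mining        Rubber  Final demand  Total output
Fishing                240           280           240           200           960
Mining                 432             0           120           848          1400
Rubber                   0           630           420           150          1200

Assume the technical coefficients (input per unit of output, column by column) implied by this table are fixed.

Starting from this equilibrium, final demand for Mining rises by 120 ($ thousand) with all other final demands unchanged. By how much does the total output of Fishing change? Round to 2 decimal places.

Technical coefficients a_ij = z_ij / X_j:
  a_11 = 240/960 = 0.25, a_21 = 432/960 = 0.45, a_31 = 0/960 = 0.00
  a_12 = 280/1400 = 0.20, a_22 = 0/1400 = 0.00, a_32 = 630/1400 = 0.45
  a_13 = 240/1200 = 0.20, a_23 = 120/1200 = 0.10, a_33 = 420/1200 = 0.35
I − A =
  [   0.75    -0.20    -0.20]
  [  -0.45     1.00    -0.10]
  [   0.00    -0.45     0.65]
Cofactors of I−A, C_ij = (−1)^(i+j)·(minor ij) (rows/columns in the sector order above):
  C_11 = (1.00)(0.65) − (-0.10)(-0.45) = 0.6050
  C_12 = −[(-0.45)(0.65) − (-0.10)(0.00)] = 0.2925
  C_13 = (-0.45)(-0.45) − (1.00)(0.00) = 0.2025
  C_21 = −[(-0.20)(0.65) − (-0.20)(-0.45)] = 0.2200
  C_22 = (0.75)(0.65) − (-0.20)(0.00) = 0.4875
  C_23 = −[(0.75)(-0.45) − (-0.20)(0.00)] = 0.3375
  C_31 = (-0.20)(-0.10) − (-0.20)(1.00) = 0.2200
  C_32 = −[(0.75)(-0.10) − (-0.20)(-0.45)] = 0.1650
  C_33 = (0.75)(1.00) − (-0.20)(-0.45) = 0.6600
det(I−A) = Σ_j (I−A)_1j·C_1j = (0.75)(0.6050) + (-0.20)(0.2925) + (-0.20)(0.2025) = 0.35475
adj(I−A) = Cᵀ =
  [ 0.6050   0.2200   0.2200]
  [ 0.2925   0.4875   0.1650]
  [ 0.2025   0.3375   0.6600]
(I − A)⁻¹ = adj(I−A) / det(I−A) ≈
  [   1.7054     0.6202     0.6202]
  [   0.8245     1.3742     0.4651]
  [   0.5708     0.9514     1.8605]
Δx = (I − A)⁻¹ Δd with Δd having +120 in the Mining component and 0 elsewhere.
So Δx_1 = L_12 · (+120), where L_12 = adj(I−A)_12 / det(I−A) = 0.2200 / 0.35475.
Δx_1 = 0.2200 × (+120) / 0.35475 = 26.40 / 0.35475 ≈ 74.42.

Δx_1 = 74.42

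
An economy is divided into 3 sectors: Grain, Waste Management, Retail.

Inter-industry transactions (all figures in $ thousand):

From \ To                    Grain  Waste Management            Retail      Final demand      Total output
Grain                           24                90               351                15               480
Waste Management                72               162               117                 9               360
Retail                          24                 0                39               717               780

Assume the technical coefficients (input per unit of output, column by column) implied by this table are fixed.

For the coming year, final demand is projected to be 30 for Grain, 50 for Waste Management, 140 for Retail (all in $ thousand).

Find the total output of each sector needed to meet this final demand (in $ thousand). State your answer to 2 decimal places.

x_1 = 151.06, x_2 = 174.47, x_3 = 155.32

Technical coefficients a_ij = z_ij / X_j:
  a_11 = 24/480 = 0.05, a_21 = 72/480 = 0.15, a_31 = 24/480 = 0.05
  a_12 = 90/360 = 0.25, a_22 = 162/360 = 0.45, a_32 = 0/360 = 0.00
  a_13 = 351/780 = 0.45, a_23 = 117/780 = 0.15, a_33 = 39/780 = 0.05
I − A =
  [   0.95    -0.25    -0.45]
  [  -0.15     0.55    -0.15]
  [  -0.05     0.00     0.95]
Cofactors of I−A, C_ij = (−1)^(i+j)·(minor ij) (rows/columns in the sector order above):
  C_11 = (0.55)(0.95) − (-0.15)(0.00) = 0.5225
  C_12 = −[(-0.15)(0.95) − (-0.15)(-0.05)] = 0.1500
  C_13 = (-0.15)(0.00) − (0.55)(-0.05) = 0.0275
  C_21 = −[(-0.25)(0.95) − (-0.45)(0.00)] = 0.2375
  C_22 = (0.95)(0.95) − (-0.45)(-0.05) = 0.8800
  C_23 = −[(0.95)(0.00) − (-0.25)(-0.05)] = 0.0125
  C_31 = (-0.25)(-0.15) − (-0.45)(0.55) = 0.2850
  C_32 = −[(0.95)(-0.15) − (-0.45)(-0.15)] = 0.2100
  C_33 = (0.95)(0.55) − (-0.25)(-0.15) = 0.4850
det(I−A) = Σ_j (I−A)_1j·C_1j = (0.95)(0.5225) + (-0.25)(0.1500) + (-0.45)(0.0275) = 0.4465
adj(I−A) = Cᵀ =
  [ 0.5225   0.2375   0.2850]
  [ 0.1500   0.8800   0.2100]
  [ 0.0275   0.0125   0.4850]
(I − A)⁻¹ = adj(I−A) / det(I−A) ≈
  [   1.1702     0.5319     0.6383]
  [   0.3359     1.9709     0.4703]
  [   0.0616     0.0280     1.0862]
x = (I − A)⁻¹ d = adj(I−A)·d / det(I−A), with det(I−A) = 0.4465:
  x_1 = (0.5225·30 + 0.2375·50 + 0.2850·140) / 0.4465 = 67.45 / 0.4465 ≈ 151.06
  x_2 = (0.1500·30 + 0.8800·50 + 0.2100·140) / 0.4465 = 77.90 / 0.4465 ≈ 174.47
  x_3 = (0.0275·30 + 0.0125·50 + 0.4850·140) / 0.4465 = 69.35 / 0.4465 ≈ 155.32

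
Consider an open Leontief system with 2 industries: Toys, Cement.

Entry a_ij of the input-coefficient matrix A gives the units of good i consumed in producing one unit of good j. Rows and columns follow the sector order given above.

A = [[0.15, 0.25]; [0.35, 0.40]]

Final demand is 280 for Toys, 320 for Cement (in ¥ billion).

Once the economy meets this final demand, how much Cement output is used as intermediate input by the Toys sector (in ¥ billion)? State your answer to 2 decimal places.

I − A =
  [   0.85    -0.25]
  [  -0.35     0.60]
det(I−A) = (0.85)(0.60) − (-0.25)(-0.35) = 0.4225
adj(I−A) = [[0.60, 0.25], [0.35, 0.85]]
(I − A)⁻¹ = adj(I−A) / det(I−A) ≈
  [   1.4201     0.5917]
  [   0.8284     2.0118]
First solve x = (I − A)⁻¹ d = adj(I−A)·d / det(I−A); in particular x_T = (0.60·280 + 0.25·320) / 0.4225 = 248.00 / 0.4225 ≈ 586.9822.
Intermediate flow from C to T: z_CT = a_CT · x_T = 0.35 × 248.00 / 0.4225 = 86.80 / 0.4225 ≈ 205.44.

z_CT = 205.44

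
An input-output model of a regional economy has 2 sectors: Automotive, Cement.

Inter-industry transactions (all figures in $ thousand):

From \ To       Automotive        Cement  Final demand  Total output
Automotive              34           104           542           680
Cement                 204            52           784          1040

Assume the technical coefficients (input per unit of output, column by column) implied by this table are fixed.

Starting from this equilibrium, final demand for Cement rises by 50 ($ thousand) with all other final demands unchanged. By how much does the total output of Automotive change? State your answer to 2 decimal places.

Δx_1 = 5.73

Technical coefficients a_ij = z_ij / X_j:
  a_11 = 34/680 = 0.05, a_21 = 204/680 = 0.30
  a_12 = 104/1040 = 0.10, a_22 = 52/1040 = 0.05
I − A =
  [   0.95    -0.10]
  [  -0.30     0.95]
det(I−A) = (0.95)(0.95) − (-0.10)(-0.30) = 0.8725
adj(I−A) = [[0.95, 0.10], [0.30, 0.95]]
(I − A)⁻¹ = adj(I−A) / det(I−A) ≈
  [   1.0888     0.1146]
  [   0.3438     1.0888]
Δx = (I − A)⁻¹ Δd with Δd having +50 in the Cement component and 0 elsewhere.
So Δx_1 = L_12 · (+50), where L_12 = adj(I−A)_12 / det(I−A) = 0.10 / 0.8725.
Δx_1 = 0.10 × (+50) / 0.8725 = 5.00 / 0.8725 ≈ 5.73.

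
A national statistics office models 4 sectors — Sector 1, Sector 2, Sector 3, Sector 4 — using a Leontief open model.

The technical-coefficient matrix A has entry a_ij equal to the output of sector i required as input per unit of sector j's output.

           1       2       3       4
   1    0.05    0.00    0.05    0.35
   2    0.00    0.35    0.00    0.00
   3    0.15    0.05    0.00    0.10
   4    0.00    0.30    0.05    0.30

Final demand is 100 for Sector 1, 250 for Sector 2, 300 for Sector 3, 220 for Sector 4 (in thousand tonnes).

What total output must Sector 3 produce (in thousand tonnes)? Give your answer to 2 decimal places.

I − A =
  [   0.95     0.00    -0.05    -0.35]
  [   0.00     0.65     0.00     0.00]
  [  -0.15    -0.05     1.00    -0.10]
  [   0.00    -0.30    -0.05     0.70]
Compute the cofactors C_ij = (−1)^(i+j)·(3×3 minor ij) of I−A; the adjugate is their transpose:
adj(I−A) = Cᵀ =
  [ 0.451750   0.109125   0.034125   0.230750]
  [ 0.000000   0.652375   0.000000   0.000000]
  [ 0.068250   0.077500   0.432250   0.095875]
  [ 0.004875   0.285125   0.030875   0.612625]
det(I−A) = Σ_j (I−A)_1j·C_1j = (0.95)(0.451750) + (0.00)(0.000000) + (-0.05)(0.068250) + (-0.35)(0.004875) = 0.42404375
(I − A)⁻¹ = adj(I−A) / det(I−A) ≈
  [   1.0653     0.2573     0.0805     0.5442]
  [   0.0000     1.5385     0.0000     0.0000]
  [   0.1610     0.1828     1.0194     0.2261]
  [   0.0115     0.6724     0.0728     1.4447]
x = (I − A)⁻¹ d = adj(I−A)·d / det(I−A), with det(I−A) = 0.42404375:
  x_1 = (0.451750·100 + 0.109125·250 + 0.034125·300 + 0.230750·220) / 0.42404375 = 133.45875 / 0.42404375 ≈ 314.73
  x_2 = (0.000000·100 + 0.652375·250 + 0.000000·300 + 0.000000·220) / 0.42404375 = 163.09375 / 0.42404375 ≈ 384.62
  x_3 = (0.068250·100 + 0.077500·250 + 0.432250·300 + 0.095875·220) / 0.42404375 = 176.9675 / 0.42404375 ≈ 417.33
  x_4 = (0.004875·100 + 0.285125·250 + 0.030875·300 + 0.612625·220) / 0.42404375 = 215.80875 / 0.42404375 ≈ 508.93

x_3 = 417.33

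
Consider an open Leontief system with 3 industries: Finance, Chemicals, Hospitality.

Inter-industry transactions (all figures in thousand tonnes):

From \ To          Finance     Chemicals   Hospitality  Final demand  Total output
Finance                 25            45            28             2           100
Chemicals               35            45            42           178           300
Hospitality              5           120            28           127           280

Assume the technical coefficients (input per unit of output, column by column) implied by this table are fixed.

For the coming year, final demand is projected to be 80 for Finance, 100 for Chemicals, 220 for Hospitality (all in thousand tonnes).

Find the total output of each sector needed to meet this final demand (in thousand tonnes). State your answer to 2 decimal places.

Technical coefficients a_ij = z_ij / X_j:
  a_FF = 25/100 = 0.25, a_CF = 35/100 = 0.35, a_HF = 5/100 = 0.05
  a_FC = 45/300 = 0.15, a_CC = 45/300 = 0.15, a_HC = 120/300 = 0.40
  a_FH = 28/280 = 0.10, a_CH = 42/280 = 0.15, a_HH = 28/280 = 0.10
I − A =
  [   0.75    -0.15    -0.10]
  [  -0.35     0.85    -0.15]
  [  -0.05    -0.40     0.90]
Cofactors of I−A, C_ij = (−1)^(i+j)·(minor ij) (rows/columns in the sector order above):
  C_11 = (0.85)(0.90) − (-0.15)(-0.40) = 0.7050
  C_12 = −[(-0.35)(0.90) − (-0.15)(-0.05)] = 0.3225
  C_13 = (-0.35)(-0.40) − (0.85)(-0.05) = 0.1825
  C_21 = −[(-0.15)(0.90) − (-0.10)(-0.40)] = 0.1750
  C_22 = (0.75)(0.90) − (-0.10)(-0.05) = 0.6700
  C_23 = −[(0.75)(-0.40) − (-0.15)(-0.05)] = 0.3075
  C_31 = (-0.15)(-0.15) − (-0.10)(0.85) = 0.1075
  C_32 = −[(0.75)(-0.15) − (-0.10)(-0.35)] = 0.1475
  C_33 = (0.75)(0.85) − (-0.15)(-0.35) = 0.5850
det(I−A) = Σ_j (I−A)_1j·C_1j = (0.75)(0.7050) + (-0.15)(0.3225) + (-0.10)(0.1825) = 0.462125
adj(I−A) = Cᵀ =
  [ 0.7050   0.1750   0.1075]
  [ 0.3225   0.6700   0.1475]
  [ 0.1825   0.3075   0.5850]
(I − A)⁻¹ = adj(I−A) / det(I−A) ≈
  [   1.5256     0.3787     0.2326]
  [   0.6979     1.4498     0.3192]
  [   0.3949     0.6654     1.2659]
x = (I − A)⁻¹ d = adj(I−A)·d / det(I−A), with det(I−A) = 0.462125:
  x_F = (0.7050·80 + 0.1750·100 + 0.1075·220) / 0.462125 = 97.55 / 0.462125 ≈ 211.09
  x_C = (0.3225·80 + 0.6700·100 + 0.1475·220) / 0.462125 = 125.25 / 0.462125 ≈ 271.03
  x_H = (0.1825·80 + 0.3075·100 + 0.5850·220) / 0.462125 = 174.05 / 0.462125 ≈ 376.63

x_F = 211.09, x_C = 271.03, x_H = 376.63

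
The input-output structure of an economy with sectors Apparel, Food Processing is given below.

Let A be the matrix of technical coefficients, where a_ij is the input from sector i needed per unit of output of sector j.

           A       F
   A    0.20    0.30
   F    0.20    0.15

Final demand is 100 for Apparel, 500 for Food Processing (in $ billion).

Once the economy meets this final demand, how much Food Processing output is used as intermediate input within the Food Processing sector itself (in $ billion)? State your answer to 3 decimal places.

z_FF = 101.613

I − A =
  [   0.80    -0.30]
  [  -0.20     0.85]
det(I−A) = (0.80)(0.85) − (-0.30)(-0.20) = 0.6200
adj(I−A) = [[0.85, 0.30], [0.20, 0.80]]
(I − A)⁻¹ = adj(I−A) / det(I−A) ≈
  [   1.3710     0.4839]
  [   0.3226     1.2903]
First solve x = (I − A)⁻¹ d = adj(I−A)·d / det(I−A); in particular x_F = (0.20·100 + 0.80·500) / 0.6200 = 420.00 / 0.6200 ≈ 677.41935.
Intermediate flow from F to F: z_FF = a_FF · x_F = 0.15 × 420.00 / 0.6200 = 63.00 / 0.6200 ≈ 101.613.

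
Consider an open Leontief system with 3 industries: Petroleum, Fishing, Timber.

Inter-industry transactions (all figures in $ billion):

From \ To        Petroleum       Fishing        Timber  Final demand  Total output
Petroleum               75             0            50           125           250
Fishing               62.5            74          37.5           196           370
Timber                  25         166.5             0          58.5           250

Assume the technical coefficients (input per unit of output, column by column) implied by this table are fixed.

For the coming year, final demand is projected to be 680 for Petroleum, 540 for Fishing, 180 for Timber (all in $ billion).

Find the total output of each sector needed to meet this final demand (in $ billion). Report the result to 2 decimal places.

Technical coefficients a_ij = z_ij / X_j:
  a_PP = 75/250 = 0.30, a_FP = 62.5/250 = 0.25, a_TP = 25/250 = 0.10
  a_PF = 0/370 = 0.00, a_FF = 74/370 = 0.20, a_TF = 166.5/370 = 0.45
  a_PT = 50/250 = 0.20, a_FT = 37.5/250 = 0.15, a_TT = 0/250 = 0.00
I − A =
  [   0.70     0.00    -0.20]
  [  -0.25     0.80    -0.15]
  [  -0.10    -0.45     1.00]
Cofactors of I−A, C_ij = (−1)^(i+j)·(minor ij) (rows/columns in the sector order above):
  C_11 = (0.80)(1.00) − (-0.15)(-0.45) = 0.7325
  C_12 = −[(-0.25)(1.00) − (-0.15)(-0.10)] = 0.2650
  C_13 = (-0.25)(-0.45) − (0.80)(-0.10) = 0.1925
  C_21 = −[(0.00)(1.00) − (-0.20)(-0.45)] = 0.0900
  C_22 = (0.70)(1.00) − (-0.20)(-0.10) = 0.6800
  C_23 = −[(0.70)(-0.45) − (0.00)(-0.10)] = 0.3150
  C_31 = (0.00)(-0.15) − (-0.20)(0.80) = 0.1600
  C_32 = −[(0.70)(-0.15) − (-0.20)(-0.25)] = 0.1550
  C_33 = (0.70)(0.80) − (0.00)(-0.25) = 0.5600
det(I−A) = Σ_j (I−A)_1j·C_1j = (0.70)(0.7325) + (0.00)(0.2650) + (-0.20)(0.1925) = 0.47425
adj(I−A) = Cᵀ =
  [ 0.7325   0.0900   0.1600]
  [ 0.2650   0.6800   0.1550]
  [ 0.1925   0.3150   0.5600]
(I − A)⁻¹ = adj(I−A) / det(I−A) ≈
  [   1.5445     0.1898     0.3374]
  [   0.5588     1.4338     0.3268]
  [   0.4059     0.6642     1.1808]
x = (I − A)⁻¹ d = adj(I−A)·d / det(I−A), with det(I−A) = 0.47425:
  x_P = (0.7325·680 + 0.0900·540 + 0.1600·180) / 0.47425 = 575.50 / 0.47425 ≈ 1213.49
  x_F = (0.2650·680 + 0.6800·540 + 0.1550·180) / 0.47425 = 575.30 / 0.47425 ≈ 1213.07
  x_T = (0.1925·680 + 0.3150·540 + 0.5600·180) / 0.47425 = 401.80 / 0.47425 ≈ 847.23

x_P = 1213.49, x_F = 1213.07, x_T = 847.23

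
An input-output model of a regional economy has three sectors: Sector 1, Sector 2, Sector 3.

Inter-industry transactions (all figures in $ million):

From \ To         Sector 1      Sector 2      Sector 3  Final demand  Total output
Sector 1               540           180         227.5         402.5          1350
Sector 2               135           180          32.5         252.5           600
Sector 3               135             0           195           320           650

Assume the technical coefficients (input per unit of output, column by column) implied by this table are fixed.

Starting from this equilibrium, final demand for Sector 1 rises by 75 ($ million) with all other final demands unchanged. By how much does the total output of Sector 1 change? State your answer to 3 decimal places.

Technical coefficients a_ij = z_ij / X_j:
  a_11 = 540/1350 = 0.40, a_21 = 135/1350 = 0.10, a_31 = 135/1350 = 0.10
  a_12 = 180/600 = 0.30, a_22 = 180/600 = 0.30, a_32 = 0/600 = 0.00
  a_13 = 227.5/650 = 0.35, a_23 = 32.5/650 = 0.05, a_33 = 195/650 = 0.30
I − A =
  [   0.60    -0.30    -0.35]
  [  -0.10     0.70    -0.05]
  [  -0.10     0.00     0.70]
Cofactors of I−A, C_ij = (−1)^(i+j)·(minor ij) (rows/columns in the sector order above):
  C_11 = (0.70)(0.70) − (-0.05)(0.00) = 0.4900
  C_12 = −[(-0.10)(0.70) − (-0.05)(-0.10)] = 0.0750
  C_13 = (-0.10)(0.00) − (0.70)(-0.10) = 0.0700
  C_21 = −[(-0.30)(0.70) − (-0.35)(0.00)] = 0.2100
  C_22 = (0.60)(0.70) − (-0.35)(-0.10) = 0.3850
  C_23 = −[(0.60)(0.00) − (-0.30)(-0.10)] = 0.0300
  C_31 = (-0.30)(-0.05) − (-0.35)(0.70) = 0.2600
  C_32 = −[(0.60)(-0.05) − (-0.35)(-0.10)] = 0.0650
  C_33 = (0.60)(0.70) − (-0.30)(-0.10) = 0.3900
det(I−A) = Σ_j (I−A)_1j·C_1j = (0.60)(0.4900) + (-0.30)(0.0750) + (-0.35)(0.0700) = 0.2470
adj(I−A) = Cᵀ =
  [ 0.4900   0.2100   0.2600]
  [ 0.0750   0.3850   0.0650]
  [ 0.0700   0.0300   0.3900]
(I − A)⁻¹ = adj(I−A) / det(I−A) ≈
  [   1.9838     0.8502     1.0526]
  [   0.3036     1.5587     0.2632]
  [   0.2834     0.1215     1.5789]
Δx = (I − A)⁻¹ Δd with Δd having +75 in the Sector 1 component and 0 elsewhere.
So Δx_1 = L_11 · (+75), where L_11 = adj(I−A)_11 / det(I−A) = 0.4900 / 0.2470.
Δx_1 = 0.4900 × (+75) / 0.2470 = 36.75 / 0.2470 ≈ 148.785.

Δx_1 = 148.785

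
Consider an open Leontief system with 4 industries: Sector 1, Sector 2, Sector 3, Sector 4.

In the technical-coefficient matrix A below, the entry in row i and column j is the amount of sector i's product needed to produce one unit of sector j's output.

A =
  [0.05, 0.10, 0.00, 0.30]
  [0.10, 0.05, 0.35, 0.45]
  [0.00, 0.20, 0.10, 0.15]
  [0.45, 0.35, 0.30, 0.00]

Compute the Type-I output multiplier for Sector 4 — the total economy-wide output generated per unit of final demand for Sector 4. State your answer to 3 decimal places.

m_4 = 4.475

I − A =
  [   0.95    -0.10     0.00    -0.30]
  [  -0.10     0.95    -0.35    -0.45]
  [   0.00    -0.20     0.90    -0.15]
  [  -0.45    -0.35    -0.30     1.00]
Compute the cofactors C_ij = (−1)^(i+j)·(3×3 minor ij) of I−A; the adjugate is their transpose:
adj(I−A) = Cᵀ =
  [ 0.555125   0.198000   0.170750   0.281250]
  [ 0.291375   0.690750   0.422500   0.461625]
  [ 0.129875   0.219625   0.583875   0.225375]
  [ 0.390750   0.396750   0.399875   0.736750]
det(I−A) = Σ_j (I−A)_1j·C_1j = (0.95)(0.555125) + (-0.10)(0.291375) + (0.00)(0.129875) + (-0.30)(0.390750) = 0.38100625
(I − A)⁻¹ = adj(I−A) / det(I−A) ≈
  [   1.4570     0.5197     0.4482     0.7382]
  [   0.7648     1.8130     1.1089     1.2116]
  [   0.3409     0.5764     1.5325     0.5915]
  [   1.0256     1.0413     1.0495     1.9337]
The output multiplier for sector j is the column-j sum of the Leontief inverse (I − A)⁻¹ = adj(I−A) / det(I−A).
Column 4 of adj(I−A): (0.281250, 0.461625, 0.225375, 0.736750); det(I−A) = 0.38100625.
m_4 = (0.281250 + 0.461625 + 0.225375 + 0.736750) / 0.38100625 = 1.705 / 0.38100625 ≈ 4.475.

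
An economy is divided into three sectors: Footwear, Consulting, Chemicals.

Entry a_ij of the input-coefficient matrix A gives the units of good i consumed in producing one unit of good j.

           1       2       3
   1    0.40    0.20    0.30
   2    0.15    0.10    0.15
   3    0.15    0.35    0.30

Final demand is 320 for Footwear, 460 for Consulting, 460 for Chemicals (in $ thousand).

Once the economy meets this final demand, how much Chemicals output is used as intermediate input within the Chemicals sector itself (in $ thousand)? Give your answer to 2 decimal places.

z_33 = 458.92

I − A =
  [   0.60    -0.20    -0.30]
  [  -0.15     0.90    -0.15]
  [  -0.15    -0.35     0.70]
Cofactors of I−A, C_ij = (−1)^(i+j)·(minor ij) (rows/columns in the sector order above):
  C_11 = (0.90)(0.70) − (-0.15)(-0.35) = 0.5775
  C_12 = −[(-0.15)(0.70) − (-0.15)(-0.15)] = 0.1275
  C_13 = (-0.15)(-0.35) − (0.90)(-0.15) = 0.1875
  C_21 = −[(-0.20)(0.70) − (-0.30)(-0.35)] = 0.2450
  C_22 = (0.60)(0.70) − (-0.30)(-0.15) = 0.3750
  C_23 = −[(0.60)(-0.35) − (-0.20)(-0.15)] = 0.2400
  C_31 = (-0.20)(-0.15) − (-0.30)(0.90) = 0.3000
  C_32 = −[(0.60)(-0.15) − (-0.30)(-0.15)] = 0.1350
  C_33 = (0.60)(0.90) − (-0.20)(-0.15) = 0.5100
det(I−A) = Σ_j (I−A)_1j·C_1j = (0.60)(0.5775) + (-0.20)(0.1275) + (-0.30)(0.1875) = 0.26475
adj(I−A) = Cᵀ =
  [ 0.5775   0.2450   0.3000]
  [ 0.1275   0.3750   0.1350]
  [ 0.1875   0.2400   0.5100]
(I − A)⁻¹ = adj(I−A) / det(I−A) ≈
  [   2.1813     0.9254     1.1331]
  [   0.4816     1.4164     0.5099]
  [   0.7082     0.9065     1.9263]
First solve x = (I − A)⁻¹ d = adj(I−A)·d / det(I−A); in particular x_3 = (0.1875·320 + 0.2400·460 + 0.5100·460) / 0.26475 = 405.00 / 0.26475 ≈ 1529.7450.
Intermediate flow from 3 to 3: z_33 = a_33 · x_3 = 0.30 × 405.00 / 0.26475 = 121.50 / 0.26475 ≈ 458.92.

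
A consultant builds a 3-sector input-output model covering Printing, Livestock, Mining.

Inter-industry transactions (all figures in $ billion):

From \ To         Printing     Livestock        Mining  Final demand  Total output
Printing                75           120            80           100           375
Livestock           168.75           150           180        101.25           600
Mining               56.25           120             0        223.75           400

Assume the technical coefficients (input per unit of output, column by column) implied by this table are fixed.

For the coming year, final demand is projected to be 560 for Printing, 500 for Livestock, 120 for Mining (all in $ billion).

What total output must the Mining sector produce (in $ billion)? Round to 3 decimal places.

Technical coefficients a_ij = z_ij / X_j:
  a_PP = 75/375 = 0.20, a_LP = 168.75/375 = 0.45, a_MP = 56.25/375 = 0.15
  a_PL = 120/600 = 0.20, a_LL = 150/600 = 0.25, a_ML = 120/600 = 0.20
  a_PM = 80/400 = 0.20, a_LM = 180/400 = 0.45, a_MM = 0/400 = 0.00
I − A =
  [   0.80    -0.20    -0.20]
  [  -0.45     0.75    -0.45]
  [  -0.15    -0.20     1.00]
Cofactors of I−A, C_ij = (−1)^(i+j)·(minor ij) (rows/columns in the sector order above):
  C_11 = (0.75)(1.00) − (-0.45)(-0.20) = 0.6600
  C_12 = −[(-0.45)(1.00) − (-0.45)(-0.15)] = 0.5175
  C_13 = (-0.45)(-0.20) − (0.75)(-0.15) = 0.2025
  C_21 = −[(-0.20)(1.00) − (-0.20)(-0.20)] = 0.2400
  C_22 = (0.80)(1.00) − (-0.20)(-0.15) = 0.7700
  C_23 = −[(0.80)(-0.20) − (-0.20)(-0.15)] = 0.1900
  C_31 = (-0.20)(-0.45) − (-0.20)(0.75) = 0.2400
  C_32 = −[(0.80)(-0.45) − (-0.20)(-0.45)] = 0.4500
  C_33 = (0.80)(0.75) − (-0.20)(-0.45) = 0.5100
det(I−A) = Σ_j (I−A)_1j·C_1j = (0.80)(0.6600) + (-0.20)(0.5175) + (-0.20)(0.2025) = 0.3840
adj(I−A) = Cᵀ =
  [ 0.6600   0.2400   0.2400]
  [ 0.5175   0.7700   0.4500]
  [ 0.2025   0.1900   0.5100]
(I − A)⁻¹ = adj(I−A) / det(I−A) ≈
  [   1.7188     0.6250     0.6250]
  [   1.3477     2.0052     1.1719]
  [   0.5273     0.4948     1.3281]
x = (I − A)⁻¹ d = adj(I−A)·d / det(I−A), with det(I−A) = 0.3840:
  x_P = (0.6600·560 + 0.2400·500 + 0.2400·120) / 0.3840 = 518.40 / 0.3840 = 1350.000
  x_L = (0.5175·560 + 0.7700·500 + 0.4500·120) / 0.3840 = 728.80 / 0.3840 ≈ 1897.917
  x_M = (0.2025·560 + 0.1900·500 + 0.5100·120) / 0.3840 = 269.60 / 0.3840 ≈ 702.083

x_M = 702.083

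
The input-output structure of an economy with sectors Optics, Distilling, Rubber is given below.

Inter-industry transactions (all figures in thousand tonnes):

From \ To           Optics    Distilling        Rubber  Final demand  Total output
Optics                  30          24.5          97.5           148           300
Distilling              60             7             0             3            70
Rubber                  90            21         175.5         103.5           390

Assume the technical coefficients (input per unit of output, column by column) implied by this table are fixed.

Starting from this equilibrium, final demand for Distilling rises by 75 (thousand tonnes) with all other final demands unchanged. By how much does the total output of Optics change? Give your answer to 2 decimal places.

Technical coefficients a_ij = z_ij / X_j:
  a_OO = 30/300 = 0.10, a_DO = 60/300 = 0.20, a_RO = 90/300 = 0.30
  a_OD = 24.5/70 = 0.35, a_DD = 7/70 = 0.10, a_RD = 21/70 = 0.30
  a_OR = 97.5/390 = 0.25, a_DR = 0/390 = 0.00, a_RR = 175.5/390 = 0.45
I − A =
  [   0.90    -0.35    -0.25]
  [  -0.20     0.90     0.00]
  [  -0.30    -0.30     0.55]
Cofactors of I−A, C_ij = (−1)^(i+j)·(minor ij) (rows/columns in the sector order above):
  C_11 = (0.90)(0.55) − (0.00)(-0.30) = 0.4950
  C_12 = −[(-0.20)(0.55) − (0.00)(-0.30)] = 0.1100
  C_13 = (-0.20)(-0.30) − (0.90)(-0.30) = 0.3300
  C_21 = −[(-0.35)(0.55) − (-0.25)(-0.30)] = 0.2675
  C_22 = (0.90)(0.55) − (-0.25)(-0.30) = 0.4200
  C_23 = −[(0.90)(-0.30) − (-0.35)(-0.30)] = 0.3750
  C_31 = (-0.35)(0.00) − (-0.25)(0.90) = 0.2250
  C_32 = −[(0.90)(0.00) − (-0.25)(-0.20)] = 0.0500
  C_33 = (0.90)(0.90) − (-0.35)(-0.20) = 0.7400
det(I−A) = Σ_j (I−A)_1j·C_1j = (0.90)(0.4950) + (-0.35)(0.1100) + (-0.25)(0.3300) = 0.3245
adj(I−A) = Cᵀ =
  [ 0.4950   0.2675   0.2250]
  [ 0.1100   0.4200   0.0500]
  [ 0.3300   0.3750   0.7400]
(I − A)⁻¹ = adj(I−A) / det(I−A) ≈
  [   1.5254     0.8243     0.6934]
  [   0.3390     1.2943     0.1541]
  [   1.0169     1.1556     2.2804]
Δx = (I − A)⁻¹ Δd with Δd having +75 in the Distilling component and 0 elsewhere.
So Δx_O = L_OD · (+75), where L_OD = adj(I−A)_OD / det(I−A) = 0.2675 / 0.3245.
Δx_O = 0.2675 × (+75) / 0.3245 = 20.0625 / 0.3245 ≈ 61.83.

Δx_O = 61.83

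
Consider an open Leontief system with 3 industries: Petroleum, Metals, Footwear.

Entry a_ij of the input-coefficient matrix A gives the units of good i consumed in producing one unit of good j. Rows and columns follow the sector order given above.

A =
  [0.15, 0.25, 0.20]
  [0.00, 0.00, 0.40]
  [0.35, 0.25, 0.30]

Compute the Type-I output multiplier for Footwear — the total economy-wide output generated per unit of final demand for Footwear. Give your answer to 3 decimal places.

m_F = 3.679

I − A =
  [   0.85    -0.25    -0.20]
  [   0.00     1.00    -0.40]
  [  -0.35    -0.25     0.70]
Cofactors of I−A, C_ij = (−1)^(i+j)·(minor ij) (rows/columns in the sector order above):
  C_11 = (1.00)(0.70) − (-0.40)(-0.25) = 0.6000
  C_12 = −[(0.00)(0.70) − (-0.40)(-0.35)] = 0.1400
  C_13 = (0.00)(-0.25) − (1.00)(-0.35) = 0.3500
  C_21 = −[(-0.25)(0.70) − (-0.20)(-0.25)] = 0.2250
  C_22 = (0.85)(0.70) − (-0.20)(-0.35) = 0.5250
  C_23 = −[(0.85)(-0.25) − (-0.25)(-0.35)] = 0.3000
  C_31 = (-0.25)(-0.40) − (-0.20)(1.00) = 0.3000
  C_32 = −[(0.85)(-0.40) − (-0.20)(0.00)] = 0.3400
  C_33 = (0.85)(1.00) − (-0.25)(0.00) = 0.8500
det(I−A) = Σ_j (I−A)_1j·C_1j = (0.85)(0.6000) + (-0.25)(0.1400) + (-0.20)(0.3500) = 0.4050
adj(I−A) = Cᵀ =
  [ 0.6000   0.2250   0.3000]
  [ 0.1400   0.5250   0.3400]
  [ 0.3500   0.3000   0.8500]
(I − A)⁻¹ = adj(I−A) / det(I−A) ≈
  [   1.4815     0.5556     0.7407]
  [   0.3457     1.2963     0.8395]
  [   0.8642     0.7407     2.0988]
The output multiplier for sector j is the column-j sum of the Leontief inverse (I − A)⁻¹ = adj(I−A) / det(I−A).
Column F of adj(I−A): (0.3000, 0.3400, 0.8500); det(I−A) = 0.4050.
m_F = (0.3000 + 0.3400 + 0.8500) / 0.4050 = 1.49 / 0.4050 ≈ 3.679.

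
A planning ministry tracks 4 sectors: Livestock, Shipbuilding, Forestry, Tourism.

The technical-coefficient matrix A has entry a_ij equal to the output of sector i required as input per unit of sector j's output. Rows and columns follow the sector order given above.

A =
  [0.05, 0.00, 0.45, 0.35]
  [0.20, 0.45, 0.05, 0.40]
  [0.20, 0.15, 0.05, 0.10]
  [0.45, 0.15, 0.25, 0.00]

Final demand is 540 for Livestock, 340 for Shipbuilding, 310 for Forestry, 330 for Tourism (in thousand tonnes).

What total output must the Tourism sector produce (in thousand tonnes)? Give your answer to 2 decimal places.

x_4 = 2019.23

I − A =
  [   0.95     0.00    -0.45    -0.35]
  [  -0.20     0.55    -0.05    -0.40]
  [  -0.20    -0.15     0.95    -0.10]
  [  -0.45    -0.15    -0.25     1.00]
Compute the cofactors C_ij = (−1)^(i+j)·(3×3 minor ij) of I−A; the adjugate is their transpose:
adj(I−A) = Cᵀ =
  [ 0.428500   0.137250   0.271250   0.232000]
  [ 0.388250   0.601375   0.323125   0.408750]
  [ 0.182750   0.143625   0.368375   0.158250]
  [ 0.296750   0.187875   0.262625   0.426250]
det(I−A) = Σ_j (I−A)_1j·C_1j = (0.95)(0.428500) + (0.00)(0.388250) + (-0.45)(0.182750) + (-0.35)(0.296750) = 0.220975
(I − A)⁻¹ = adj(I−A) / det(I−A) ≈
  [   1.9391     0.6211     1.2275     1.0499]
  [   1.7570     2.7215     1.4623     1.8498]
  [   0.8270     0.6500     1.6670     0.7161]
  [   1.3429     0.8502     1.1885     1.9290]
x = (I − A)⁻¹ d = adj(I−A)·d / det(I−A), with det(I−A) = 0.220975:
  x_1 = (0.428500·540 + 0.137250·340 + 0.271250·310 + 0.232000·330) / 0.220975 = 438.7025 / 0.220975 ≈ 1985.30
  x_2 = (0.388250·540 + 0.601375·340 + 0.323125·310 + 0.408750·330) / 0.220975 = 649.17875 / 0.220975 ≈ 2937.79
  x_3 = (0.182750·540 + 0.143625·340 + 0.368375·310 + 0.158250·330) / 0.220975 = 313.93625 / 0.220975 ≈ 1420.69
  x_4 = (0.296750·540 + 0.187875·340 + 0.262625·310 + 0.426250·330) / 0.220975 = 446.19875 / 0.220975 ≈ 2019.23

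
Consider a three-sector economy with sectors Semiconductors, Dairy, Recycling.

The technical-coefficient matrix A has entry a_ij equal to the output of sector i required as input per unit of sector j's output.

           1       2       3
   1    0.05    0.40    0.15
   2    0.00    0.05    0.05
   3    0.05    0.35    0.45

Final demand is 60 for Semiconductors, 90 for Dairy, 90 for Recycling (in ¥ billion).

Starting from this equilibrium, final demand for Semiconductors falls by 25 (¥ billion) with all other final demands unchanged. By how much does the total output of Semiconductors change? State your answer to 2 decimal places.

I − A =
  [   0.95    -0.40    -0.15]
  [   0.00     0.95    -0.05]
  [  -0.05    -0.35     0.55]
Cofactors of I−A, C_ij = (−1)^(i+j)·(minor ij) (rows/columns in the sector order above):
  C_11 = (0.95)(0.55) − (-0.05)(-0.35) = 0.5050
  C_12 = −[(0.00)(0.55) − (-0.05)(-0.05)] = 0.0025
  C_13 = (0.00)(-0.35) − (0.95)(-0.05) = 0.0475
  C_21 = −[(-0.40)(0.55) − (-0.15)(-0.35)] = 0.2725
  C_22 = (0.95)(0.55) − (-0.15)(-0.05) = 0.5150
  C_23 = −[(0.95)(-0.35) − (-0.40)(-0.05)] = 0.3525
  C_31 = (-0.40)(-0.05) − (-0.15)(0.95) = 0.1625
  C_32 = −[(0.95)(-0.05) − (-0.15)(0.00)] = 0.0475
  C_33 = (0.95)(0.95) − (-0.40)(0.00) = 0.9025
det(I−A) = Σ_j (I−A)_1j·C_1j = (0.95)(0.5050) + (-0.40)(0.0025) + (-0.15)(0.0475) = 0.471625
adj(I−A) = Cᵀ =
  [ 0.5050   0.2725   0.1625]
  [ 0.0025   0.5150   0.0475]
  [ 0.0475   0.3525   0.9025]
(I − A)⁻¹ = adj(I−A) / det(I−A) ≈
  [   1.0708     0.5778     0.3446]
  [   0.0053     1.0920     0.1007]
  [   0.1007     0.7474     1.9136]
Δx = (I − A)⁻¹ Δd with Δd having -25 in the Semiconductors component and 0 elsewhere.
So Δx_1 = L_11 · (-25), where L_11 = adj(I−A)_11 / det(I−A) = 0.5050 / 0.471625.
Δx_1 = 0.5050 × (-25) / 0.471625 = -12.625 / 0.471625 ≈ -26.77.

Δx_1 = -26.77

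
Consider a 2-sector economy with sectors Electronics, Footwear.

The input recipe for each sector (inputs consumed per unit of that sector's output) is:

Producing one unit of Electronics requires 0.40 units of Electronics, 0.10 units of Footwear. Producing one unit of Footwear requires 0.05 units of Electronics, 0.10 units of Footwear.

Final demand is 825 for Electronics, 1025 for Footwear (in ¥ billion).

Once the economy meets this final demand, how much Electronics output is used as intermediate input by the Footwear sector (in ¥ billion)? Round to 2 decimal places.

I − A =
  [   0.60    -0.05]
  [  -0.10     0.90]
det(I−A) = (0.60)(0.90) − (-0.05)(-0.10) = 0.5350
adj(I−A) = [[0.90, 0.05], [0.10, 0.60]]
(I − A)⁻¹ = adj(I−A) / det(I−A) ≈
  [   1.6822     0.0935]
  [   0.1869     1.1215]
First solve x = (I − A)⁻¹ d = adj(I−A)·d / det(I−A); in particular x_F = (0.10·825 + 0.60·1025) / 0.5350 = 697.50 / 0.5350 ≈ 1303.7383.
Intermediate flow from E to F: z_EF = a_EF · x_F = 0.05 × 697.50 / 0.5350 = 34.875 / 0.5350 ≈ 65.19.

z_EF = 65.19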